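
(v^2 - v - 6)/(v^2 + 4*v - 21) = (v + 2)/(v + 7)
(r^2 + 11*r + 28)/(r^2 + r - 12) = (r + 7)/(r - 3)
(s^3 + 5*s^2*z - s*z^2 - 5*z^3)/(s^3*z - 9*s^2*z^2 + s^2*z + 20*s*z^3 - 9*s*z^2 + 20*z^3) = (s^3 + 5*s^2*z - s*z^2 - 5*z^3)/(z*(s^3 - 9*s^2*z + s^2 + 20*s*z^2 - 9*s*z + 20*z^2))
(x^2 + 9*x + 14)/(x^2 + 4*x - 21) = (x + 2)/(x - 3)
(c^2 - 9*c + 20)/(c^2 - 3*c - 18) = (-c^2 + 9*c - 20)/(-c^2 + 3*c + 18)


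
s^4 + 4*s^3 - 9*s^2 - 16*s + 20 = (s - 2)*(s - 1)*(s + 2)*(s + 5)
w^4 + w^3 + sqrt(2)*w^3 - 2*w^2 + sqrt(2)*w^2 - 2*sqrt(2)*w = w*(w - 1)*(w + 2)*(w + sqrt(2))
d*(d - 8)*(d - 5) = d^3 - 13*d^2 + 40*d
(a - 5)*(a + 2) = a^2 - 3*a - 10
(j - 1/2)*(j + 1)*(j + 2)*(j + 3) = j^4 + 11*j^3/2 + 8*j^2 + j/2 - 3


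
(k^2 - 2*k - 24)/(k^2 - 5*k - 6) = (k + 4)/(k + 1)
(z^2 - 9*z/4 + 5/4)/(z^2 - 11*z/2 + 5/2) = (4*z^2 - 9*z + 5)/(2*(2*z^2 - 11*z + 5))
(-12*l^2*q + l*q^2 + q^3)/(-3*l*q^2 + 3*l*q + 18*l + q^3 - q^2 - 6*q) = q*(4*l + q)/(q^2 - q - 6)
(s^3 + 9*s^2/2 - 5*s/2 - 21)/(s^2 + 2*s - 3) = (s^2 + 3*s/2 - 7)/(s - 1)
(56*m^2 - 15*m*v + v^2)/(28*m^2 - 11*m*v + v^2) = (-8*m + v)/(-4*m + v)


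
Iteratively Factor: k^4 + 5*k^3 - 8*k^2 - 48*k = (k + 4)*(k^3 + k^2 - 12*k) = (k - 3)*(k + 4)*(k^2 + 4*k) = k*(k - 3)*(k + 4)*(k + 4)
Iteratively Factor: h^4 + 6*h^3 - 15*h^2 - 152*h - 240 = (h + 4)*(h^3 + 2*h^2 - 23*h - 60) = (h + 4)^2*(h^2 - 2*h - 15) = (h + 3)*(h + 4)^2*(h - 5)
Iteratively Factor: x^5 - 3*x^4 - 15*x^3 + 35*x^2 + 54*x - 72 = (x - 4)*(x^4 + x^3 - 11*x^2 - 9*x + 18) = (x - 4)*(x - 1)*(x^3 + 2*x^2 - 9*x - 18) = (x - 4)*(x - 1)*(x + 2)*(x^2 - 9) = (x - 4)*(x - 1)*(x + 2)*(x + 3)*(x - 3)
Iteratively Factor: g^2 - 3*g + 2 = (g - 2)*(g - 1)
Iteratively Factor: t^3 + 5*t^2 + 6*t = (t)*(t^2 + 5*t + 6) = t*(t + 3)*(t + 2)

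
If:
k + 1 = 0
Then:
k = -1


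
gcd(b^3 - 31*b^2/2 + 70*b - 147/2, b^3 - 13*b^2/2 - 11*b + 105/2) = b - 7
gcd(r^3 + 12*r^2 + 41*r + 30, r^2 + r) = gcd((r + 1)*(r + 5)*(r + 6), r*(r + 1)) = r + 1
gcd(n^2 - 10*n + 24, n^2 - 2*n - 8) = n - 4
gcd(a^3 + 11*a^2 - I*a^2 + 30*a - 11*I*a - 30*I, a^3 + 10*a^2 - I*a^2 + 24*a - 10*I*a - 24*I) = a^2 + a*(6 - I) - 6*I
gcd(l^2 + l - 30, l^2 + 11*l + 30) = l + 6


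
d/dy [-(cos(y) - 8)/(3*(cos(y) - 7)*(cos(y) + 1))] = (sin(y)^2 + 16*cos(y) - 56)*sin(y)/(3*(cos(y) - 7)^2*(cos(y) + 1)^2)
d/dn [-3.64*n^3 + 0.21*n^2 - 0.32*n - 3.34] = -10.92*n^2 + 0.42*n - 0.32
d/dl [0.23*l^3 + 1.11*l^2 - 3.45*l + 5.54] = 0.69*l^2 + 2.22*l - 3.45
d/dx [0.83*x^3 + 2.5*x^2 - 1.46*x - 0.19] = 2.49*x^2 + 5.0*x - 1.46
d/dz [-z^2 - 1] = -2*z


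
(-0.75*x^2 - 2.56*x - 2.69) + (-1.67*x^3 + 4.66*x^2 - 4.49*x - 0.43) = -1.67*x^3 + 3.91*x^2 - 7.05*x - 3.12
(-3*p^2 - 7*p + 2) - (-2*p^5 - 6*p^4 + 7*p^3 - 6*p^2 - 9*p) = 2*p^5 + 6*p^4 - 7*p^3 + 3*p^2 + 2*p + 2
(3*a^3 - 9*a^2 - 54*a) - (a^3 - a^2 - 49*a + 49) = 2*a^3 - 8*a^2 - 5*a - 49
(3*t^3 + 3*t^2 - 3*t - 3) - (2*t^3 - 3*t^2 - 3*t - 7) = t^3 + 6*t^2 + 4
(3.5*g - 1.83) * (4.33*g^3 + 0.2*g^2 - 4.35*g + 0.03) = 15.155*g^4 - 7.2239*g^3 - 15.591*g^2 + 8.0655*g - 0.0549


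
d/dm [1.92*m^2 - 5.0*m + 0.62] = 3.84*m - 5.0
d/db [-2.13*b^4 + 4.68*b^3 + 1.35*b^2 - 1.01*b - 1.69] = -8.52*b^3 + 14.04*b^2 + 2.7*b - 1.01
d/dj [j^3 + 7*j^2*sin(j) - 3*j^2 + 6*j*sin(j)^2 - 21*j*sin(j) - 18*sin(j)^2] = 7*j^2*cos(j) + 3*j^2 + 14*j*sin(j) + 6*j*sin(2*j) - 21*j*cos(j) - 6*j + 6*sin(j)^2 - 21*sin(j) - 18*sin(2*j)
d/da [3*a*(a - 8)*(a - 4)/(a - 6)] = 6*(a^3 - 15*a^2 + 72*a - 96)/(a^2 - 12*a + 36)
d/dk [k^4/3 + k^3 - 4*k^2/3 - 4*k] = 4*k^3/3 + 3*k^2 - 8*k/3 - 4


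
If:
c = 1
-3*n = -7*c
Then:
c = 1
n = 7/3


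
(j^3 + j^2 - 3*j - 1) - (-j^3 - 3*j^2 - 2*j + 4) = 2*j^3 + 4*j^2 - j - 5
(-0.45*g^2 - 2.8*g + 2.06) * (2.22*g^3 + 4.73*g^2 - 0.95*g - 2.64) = -0.999*g^5 - 8.3445*g^4 - 8.2433*g^3 + 13.5918*g^2 + 5.435*g - 5.4384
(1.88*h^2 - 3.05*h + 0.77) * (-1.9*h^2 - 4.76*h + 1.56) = -3.572*h^4 - 3.1538*h^3 + 15.9878*h^2 - 8.4232*h + 1.2012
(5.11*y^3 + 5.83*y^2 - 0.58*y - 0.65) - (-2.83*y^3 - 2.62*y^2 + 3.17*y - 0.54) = 7.94*y^3 + 8.45*y^2 - 3.75*y - 0.11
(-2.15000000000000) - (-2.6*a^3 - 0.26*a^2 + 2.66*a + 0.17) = 2.6*a^3 + 0.26*a^2 - 2.66*a - 2.32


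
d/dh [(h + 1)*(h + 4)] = 2*h + 5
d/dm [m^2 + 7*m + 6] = 2*m + 7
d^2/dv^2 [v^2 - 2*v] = 2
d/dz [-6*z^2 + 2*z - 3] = 2 - 12*z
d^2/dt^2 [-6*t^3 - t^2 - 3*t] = -36*t - 2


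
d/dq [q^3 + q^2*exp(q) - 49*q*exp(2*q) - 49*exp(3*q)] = q^2*exp(q) + 3*q^2 - 98*q*exp(2*q) + 2*q*exp(q) - 147*exp(3*q) - 49*exp(2*q)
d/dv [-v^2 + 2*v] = 2 - 2*v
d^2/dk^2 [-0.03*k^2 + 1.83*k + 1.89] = -0.0600000000000000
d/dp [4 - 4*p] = -4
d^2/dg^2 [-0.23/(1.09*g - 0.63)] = -0.546526/(1.09*g - 0.63)^3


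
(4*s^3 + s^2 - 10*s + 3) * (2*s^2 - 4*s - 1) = 8*s^5 - 14*s^4 - 28*s^3 + 45*s^2 - 2*s - 3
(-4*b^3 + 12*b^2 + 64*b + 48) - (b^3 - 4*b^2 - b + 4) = -5*b^3 + 16*b^2 + 65*b + 44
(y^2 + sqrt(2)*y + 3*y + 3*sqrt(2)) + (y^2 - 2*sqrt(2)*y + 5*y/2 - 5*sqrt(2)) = 2*y^2 - sqrt(2)*y + 11*y/2 - 2*sqrt(2)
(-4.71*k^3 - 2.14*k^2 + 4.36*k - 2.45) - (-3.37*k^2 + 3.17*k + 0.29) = -4.71*k^3 + 1.23*k^2 + 1.19*k - 2.74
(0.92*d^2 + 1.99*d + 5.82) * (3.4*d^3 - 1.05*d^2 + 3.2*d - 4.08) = 3.128*d^5 + 5.8*d^4 + 20.6425*d^3 - 3.4966*d^2 + 10.5048*d - 23.7456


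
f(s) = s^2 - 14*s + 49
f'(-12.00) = -38.00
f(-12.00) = 361.00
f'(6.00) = -2.00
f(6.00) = 1.00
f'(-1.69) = -17.38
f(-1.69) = 75.52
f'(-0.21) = -14.42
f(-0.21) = 51.98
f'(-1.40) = -16.80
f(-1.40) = 70.56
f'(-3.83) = -21.66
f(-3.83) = 117.29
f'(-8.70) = -31.40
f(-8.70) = 246.49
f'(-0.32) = -14.64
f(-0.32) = 53.58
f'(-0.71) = -15.42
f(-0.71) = 59.44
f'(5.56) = -2.88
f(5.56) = 2.07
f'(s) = 2*s - 14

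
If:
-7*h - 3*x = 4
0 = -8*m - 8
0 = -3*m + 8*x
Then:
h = -23/56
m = -1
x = -3/8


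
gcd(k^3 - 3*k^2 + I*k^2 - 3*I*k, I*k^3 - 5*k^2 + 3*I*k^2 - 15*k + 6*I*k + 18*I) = 1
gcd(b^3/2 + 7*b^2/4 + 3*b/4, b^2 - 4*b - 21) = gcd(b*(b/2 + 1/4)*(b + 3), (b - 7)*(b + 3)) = b + 3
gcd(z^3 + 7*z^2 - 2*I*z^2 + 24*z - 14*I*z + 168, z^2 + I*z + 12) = z + 4*I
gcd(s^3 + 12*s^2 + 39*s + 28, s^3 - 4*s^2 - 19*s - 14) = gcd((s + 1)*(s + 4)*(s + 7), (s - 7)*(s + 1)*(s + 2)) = s + 1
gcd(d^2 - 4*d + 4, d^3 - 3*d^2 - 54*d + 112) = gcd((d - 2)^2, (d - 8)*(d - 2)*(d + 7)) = d - 2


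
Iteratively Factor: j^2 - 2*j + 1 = (j - 1)*(j - 1)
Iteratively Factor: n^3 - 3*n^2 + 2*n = (n - 2)*(n^2 - n) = n*(n - 2)*(n - 1)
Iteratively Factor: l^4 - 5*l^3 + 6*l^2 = (l)*(l^3 - 5*l^2 + 6*l) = l^2*(l^2 - 5*l + 6) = l^2*(l - 3)*(l - 2)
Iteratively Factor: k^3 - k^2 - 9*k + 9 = (k - 3)*(k^2 + 2*k - 3) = (k - 3)*(k - 1)*(k + 3)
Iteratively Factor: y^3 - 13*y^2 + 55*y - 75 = (y - 3)*(y^2 - 10*y + 25) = (y - 5)*(y - 3)*(y - 5)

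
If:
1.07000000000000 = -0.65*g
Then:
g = -1.65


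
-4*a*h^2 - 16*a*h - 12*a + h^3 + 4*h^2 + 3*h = (-4*a + h)*(h + 1)*(h + 3)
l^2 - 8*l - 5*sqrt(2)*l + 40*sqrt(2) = (l - 8)*(l - 5*sqrt(2))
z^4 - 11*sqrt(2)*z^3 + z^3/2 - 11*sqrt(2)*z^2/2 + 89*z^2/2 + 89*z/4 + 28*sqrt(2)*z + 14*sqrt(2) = (z + 1/2)*(z - 8*sqrt(2))*(z - 7*sqrt(2)/2)*(z + sqrt(2)/2)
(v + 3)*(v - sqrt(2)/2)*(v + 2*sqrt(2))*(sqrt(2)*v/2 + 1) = sqrt(2)*v^4/2 + 3*sqrt(2)*v^3/2 + 5*v^3/2 + sqrt(2)*v^2/2 + 15*v^2/2 - 2*v + 3*sqrt(2)*v/2 - 6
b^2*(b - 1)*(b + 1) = b^4 - b^2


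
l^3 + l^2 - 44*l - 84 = (l - 7)*(l + 2)*(l + 6)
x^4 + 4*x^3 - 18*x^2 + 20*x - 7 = (x - 1)^3*(x + 7)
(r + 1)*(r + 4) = r^2 + 5*r + 4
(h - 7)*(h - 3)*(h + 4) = h^3 - 6*h^2 - 19*h + 84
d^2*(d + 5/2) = d^3 + 5*d^2/2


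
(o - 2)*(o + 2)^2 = o^3 + 2*o^2 - 4*o - 8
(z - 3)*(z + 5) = z^2 + 2*z - 15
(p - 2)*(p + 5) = p^2 + 3*p - 10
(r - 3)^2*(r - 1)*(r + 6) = r^4 - r^3 - 27*r^2 + 81*r - 54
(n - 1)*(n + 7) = n^2 + 6*n - 7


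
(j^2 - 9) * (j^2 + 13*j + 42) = j^4 + 13*j^3 + 33*j^2 - 117*j - 378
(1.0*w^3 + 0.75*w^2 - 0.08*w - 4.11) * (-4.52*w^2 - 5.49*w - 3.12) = -4.52*w^5 - 8.88*w^4 - 6.8759*w^3 + 16.6764*w^2 + 22.8135*w + 12.8232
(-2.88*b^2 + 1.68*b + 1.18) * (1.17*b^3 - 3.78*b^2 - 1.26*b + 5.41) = -3.3696*b^5 + 12.852*b^4 - 1.341*b^3 - 22.158*b^2 + 7.602*b + 6.3838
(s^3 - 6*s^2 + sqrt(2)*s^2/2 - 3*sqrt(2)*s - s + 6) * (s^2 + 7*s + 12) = s^5 + sqrt(2)*s^4/2 + s^4 - 31*s^3 + sqrt(2)*s^3/2 - 73*s^2 - 15*sqrt(2)*s^2 - 36*sqrt(2)*s + 30*s + 72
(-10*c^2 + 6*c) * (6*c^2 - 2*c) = -60*c^4 + 56*c^3 - 12*c^2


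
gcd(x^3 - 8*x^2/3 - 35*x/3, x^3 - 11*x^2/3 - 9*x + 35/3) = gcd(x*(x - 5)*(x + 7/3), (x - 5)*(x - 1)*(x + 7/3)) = x^2 - 8*x/3 - 35/3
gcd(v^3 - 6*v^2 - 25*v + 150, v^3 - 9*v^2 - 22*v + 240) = v^2 - v - 30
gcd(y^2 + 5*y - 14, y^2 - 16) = 1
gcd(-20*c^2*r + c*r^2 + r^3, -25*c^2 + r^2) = 5*c + r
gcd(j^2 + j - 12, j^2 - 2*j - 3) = j - 3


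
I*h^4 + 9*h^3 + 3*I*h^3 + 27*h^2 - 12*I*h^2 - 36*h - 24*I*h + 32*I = (h + 4)*(h - 8*I)*(h - I)*(I*h - I)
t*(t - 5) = t^2 - 5*t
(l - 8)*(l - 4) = l^2 - 12*l + 32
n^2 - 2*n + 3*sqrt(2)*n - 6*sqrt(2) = (n - 2)*(n + 3*sqrt(2))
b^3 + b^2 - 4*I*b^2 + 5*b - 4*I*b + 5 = (b + 1)*(b - 5*I)*(b + I)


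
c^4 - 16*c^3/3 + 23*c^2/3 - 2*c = c*(c - 3)*(c - 2)*(c - 1/3)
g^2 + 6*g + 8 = (g + 2)*(g + 4)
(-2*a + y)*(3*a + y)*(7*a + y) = -42*a^3 + a^2*y + 8*a*y^2 + y^3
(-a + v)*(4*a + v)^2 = -16*a^3 + 8*a^2*v + 7*a*v^2 + v^3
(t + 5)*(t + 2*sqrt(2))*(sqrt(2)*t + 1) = sqrt(2)*t^3 + 5*t^2 + 5*sqrt(2)*t^2 + 2*sqrt(2)*t + 25*t + 10*sqrt(2)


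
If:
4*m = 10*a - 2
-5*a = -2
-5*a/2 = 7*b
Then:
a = 2/5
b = -1/7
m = 1/2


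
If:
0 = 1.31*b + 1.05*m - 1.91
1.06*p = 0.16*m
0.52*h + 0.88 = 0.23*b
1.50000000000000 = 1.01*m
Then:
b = 0.27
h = -1.57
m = 1.49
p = 0.22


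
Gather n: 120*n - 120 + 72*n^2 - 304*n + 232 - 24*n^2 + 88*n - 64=48*n^2 - 96*n + 48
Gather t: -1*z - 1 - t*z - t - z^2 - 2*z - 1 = t*(-z - 1) - z^2 - 3*z - 2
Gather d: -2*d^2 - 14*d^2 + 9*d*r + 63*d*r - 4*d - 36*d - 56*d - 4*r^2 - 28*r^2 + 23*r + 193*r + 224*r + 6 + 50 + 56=-16*d^2 + d*(72*r - 96) - 32*r^2 + 440*r + 112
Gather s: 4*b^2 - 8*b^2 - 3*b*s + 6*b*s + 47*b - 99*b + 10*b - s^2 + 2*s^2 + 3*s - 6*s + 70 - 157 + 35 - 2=-4*b^2 - 42*b + s^2 + s*(3*b - 3) - 54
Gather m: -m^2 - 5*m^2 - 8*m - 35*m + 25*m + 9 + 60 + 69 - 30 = -6*m^2 - 18*m + 108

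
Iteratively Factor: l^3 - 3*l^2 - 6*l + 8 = (l + 2)*(l^2 - 5*l + 4) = (l - 4)*(l + 2)*(l - 1)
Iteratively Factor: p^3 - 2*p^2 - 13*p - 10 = (p + 1)*(p^2 - 3*p - 10) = (p - 5)*(p + 1)*(p + 2)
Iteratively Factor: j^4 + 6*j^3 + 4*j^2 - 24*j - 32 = (j + 2)*(j^3 + 4*j^2 - 4*j - 16) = (j + 2)^2*(j^2 + 2*j - 8) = (j - 2)*(j + 2)^2*(j + 4)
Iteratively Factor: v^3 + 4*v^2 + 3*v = (v + 1)*(v^2 + 3*v) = (v + 1)*(v + 3)*(v)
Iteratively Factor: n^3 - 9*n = (n)*(n^2 - 9) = n*(n - 3)*(n + 3)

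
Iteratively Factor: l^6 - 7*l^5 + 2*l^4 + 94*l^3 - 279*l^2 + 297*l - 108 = (l - 3)*(l^5 - 4*l^4 - 10*l^3 + 64*l^2 - 87*l + 36) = (l - 3)*(l + 4)*(l^4 - 8*l^3 + 22*l^2 - 24*l + 9) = (l - 3)*(l - 1)*(l + 4)*(l^3 - 7*l^2 + 15*l - 9) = (l - 3)*(l - 1)^2*(l + 4)*(l^2 - 6*l + 9) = (l - 3)^2*(l - 1)^2*(l + 4)*(l - 3)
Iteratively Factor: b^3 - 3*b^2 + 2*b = (b - 2)*(b^2 - b) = b*(b - 2)*(b - 1)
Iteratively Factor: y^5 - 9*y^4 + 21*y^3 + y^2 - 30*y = (y - 5)*(y^4 - 4*y^3 + y^2 + 6*y) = (y - 5)*(y - 2)*(y^3 - 2*y^2 - 3*y) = (y - 5)*(y - 2)*(y + 1)*(y^2 - 3*y) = y*(y - 5)*(y - 2)*(y + 1)*(y - 3)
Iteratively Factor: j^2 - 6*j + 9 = (j - 3)*(j - 3)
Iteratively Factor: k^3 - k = (k - 1)*(k^2 + k) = k*(k - 1)*(k + 1)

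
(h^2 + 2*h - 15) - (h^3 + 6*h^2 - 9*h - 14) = -h^3 - 5*h^2 + 11*h - 1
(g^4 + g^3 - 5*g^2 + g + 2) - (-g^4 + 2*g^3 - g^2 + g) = 2*g^4 - g^3 - 4*g^2 + 2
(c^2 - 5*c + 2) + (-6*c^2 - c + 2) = -5*c^2 - 6*c + 4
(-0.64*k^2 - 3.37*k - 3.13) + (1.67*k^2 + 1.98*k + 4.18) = 1.03*k^2 - 1.39*k + 1.05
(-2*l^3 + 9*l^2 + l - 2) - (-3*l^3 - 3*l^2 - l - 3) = l^3 + 12*l^2 + 2*l + 1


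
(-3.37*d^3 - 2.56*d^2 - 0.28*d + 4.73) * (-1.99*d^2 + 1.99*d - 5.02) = 6.7063*d^5 - 1.6119*d^4 + 12.3802*d^3 + 2.8813*d^2 + 10.8183*d - 23.7446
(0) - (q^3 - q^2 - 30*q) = -q^3 + q^2 + 30*q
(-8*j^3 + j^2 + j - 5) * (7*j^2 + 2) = -56*j^5 + 7*j^4 - 9*j^3 - 33*j^2 + 2*j - 10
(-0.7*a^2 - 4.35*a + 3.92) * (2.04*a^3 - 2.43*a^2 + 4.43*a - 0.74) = -1.428*a^5 - 7.173*a^4 + 15.4663*a^3 - 28.2781*a^2 + 20.5846*a - 2.9008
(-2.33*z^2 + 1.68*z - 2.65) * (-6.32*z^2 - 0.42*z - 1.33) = 14.7256*z^4 - 9.639*z^3 + 19.1413*z^2 - 1.1214*z + 3.5245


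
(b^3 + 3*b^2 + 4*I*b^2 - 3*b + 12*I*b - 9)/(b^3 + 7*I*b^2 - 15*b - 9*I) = (b + 3)/(b + 3*I)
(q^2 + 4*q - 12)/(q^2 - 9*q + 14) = (q + 6)/(q - 7)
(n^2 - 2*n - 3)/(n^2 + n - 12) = (n + 1)/(n + 4)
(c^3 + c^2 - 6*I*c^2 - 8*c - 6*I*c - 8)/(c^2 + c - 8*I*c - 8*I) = (c^2 - 6*I*c - 8)/(c - 8*I)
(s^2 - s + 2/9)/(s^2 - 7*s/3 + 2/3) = (s - 2/3)/(s - 2)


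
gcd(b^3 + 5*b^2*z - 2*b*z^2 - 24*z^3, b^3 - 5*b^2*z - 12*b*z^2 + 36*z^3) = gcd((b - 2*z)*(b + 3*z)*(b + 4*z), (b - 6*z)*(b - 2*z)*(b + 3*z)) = -b^2 - b*z + 6*z^2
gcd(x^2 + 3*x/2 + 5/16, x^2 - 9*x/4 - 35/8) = x + 5/4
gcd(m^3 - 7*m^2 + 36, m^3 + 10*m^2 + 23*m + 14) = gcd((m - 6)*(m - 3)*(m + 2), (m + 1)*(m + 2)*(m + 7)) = m + 2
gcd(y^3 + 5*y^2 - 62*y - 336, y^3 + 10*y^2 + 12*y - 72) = y + 6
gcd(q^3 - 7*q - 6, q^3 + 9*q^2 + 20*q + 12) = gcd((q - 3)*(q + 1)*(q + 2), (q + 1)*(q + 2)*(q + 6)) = q^2 + 3*q + 2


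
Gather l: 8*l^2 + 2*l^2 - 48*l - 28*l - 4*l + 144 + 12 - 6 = 10*l^2 - 80*l + 150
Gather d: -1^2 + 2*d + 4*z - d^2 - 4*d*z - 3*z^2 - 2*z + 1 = -d^2 + d*(2 - 4*z) - 3*z^2 + 2*z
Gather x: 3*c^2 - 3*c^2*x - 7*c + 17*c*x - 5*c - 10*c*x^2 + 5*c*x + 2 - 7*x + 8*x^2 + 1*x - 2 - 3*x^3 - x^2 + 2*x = 3*c^2 - 12*c - 3*x^3 + x^2*(7 - 10*c) + x*(-3*c^2 + 22*c - 4)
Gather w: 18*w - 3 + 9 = 18*w + 6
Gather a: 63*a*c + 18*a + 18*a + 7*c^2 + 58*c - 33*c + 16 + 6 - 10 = a*(63*c + 36) + 7*c^2 + 25*c + 12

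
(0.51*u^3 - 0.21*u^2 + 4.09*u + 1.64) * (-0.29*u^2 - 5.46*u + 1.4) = -0.1479*u^5 - 2.7237*u^4 + 0.6745*u^3 - 23.101*u^2 - 3.2284*u + 2.296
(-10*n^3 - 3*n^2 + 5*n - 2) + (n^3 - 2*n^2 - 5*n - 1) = -9*n^3 - 5*n^2 - 3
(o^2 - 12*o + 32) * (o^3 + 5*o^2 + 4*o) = o^5 - 7*o^4 - 24*o^3 + 112*o^2 + 128*o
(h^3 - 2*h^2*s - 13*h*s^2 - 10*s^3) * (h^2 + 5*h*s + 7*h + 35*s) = h^5 + 3*h^4*s + 7*h^4 - 23*h^3*s^2 + 21*h^3*s - 75*h^2*s^3 - 161*h^2*s^2 - 50*h*s^4 - 525*h*s^3 - 350*s^4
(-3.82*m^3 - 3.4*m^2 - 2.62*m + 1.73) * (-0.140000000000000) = 0.5348*m^3 + 0.476*m^2 + 0.3668*m - 0.2422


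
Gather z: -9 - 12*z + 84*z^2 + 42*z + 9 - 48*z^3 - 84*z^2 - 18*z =-48*z^3 + 12*z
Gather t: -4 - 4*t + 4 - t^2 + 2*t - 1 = -t^2 - 2*t - 1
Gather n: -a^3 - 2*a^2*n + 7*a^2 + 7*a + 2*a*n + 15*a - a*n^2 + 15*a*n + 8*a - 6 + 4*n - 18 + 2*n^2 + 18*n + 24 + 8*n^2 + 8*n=-a^3 + 7*a^2 + 30*a + n^2*(10 - a) + n*(-2*a^2 + 17*a + 30)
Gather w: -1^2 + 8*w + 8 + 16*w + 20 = 24*w + 27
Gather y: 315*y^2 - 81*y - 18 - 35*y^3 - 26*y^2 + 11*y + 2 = -35*y^3 + 289*y^2 - 70*y - 16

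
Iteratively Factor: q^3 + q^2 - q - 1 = (q - 1)*(q^2 + 2*q + 1) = (q - 1)*(q + 1)*(q + 1)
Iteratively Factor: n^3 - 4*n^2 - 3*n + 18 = (n - 3)*(n^2 - n - 6) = (n - 3)^2*(n + 2)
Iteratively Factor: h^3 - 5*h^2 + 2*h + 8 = (h + 1)*(h^2 - 6*h + 8) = (h - 2)*(h + 1)*(h - 4)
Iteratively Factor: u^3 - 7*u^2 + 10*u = (u)*(u^2 - 7*u + 10) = u*(u - 5)*(u - 2)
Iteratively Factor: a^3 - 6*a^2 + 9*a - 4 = (a - 1)*(a^2 - 5*a + 4) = (a - 1)^2*(a - 4)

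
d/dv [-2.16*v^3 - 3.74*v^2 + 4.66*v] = -6.48*v^2 - 7.48*v + 4.66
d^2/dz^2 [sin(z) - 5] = -sin(z)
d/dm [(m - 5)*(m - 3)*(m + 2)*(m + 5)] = 4*m^3 - 3*m^2 - 62*m + 25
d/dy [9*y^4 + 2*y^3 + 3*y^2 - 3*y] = 36*y^3 + 6*y^2 + 6*y - 3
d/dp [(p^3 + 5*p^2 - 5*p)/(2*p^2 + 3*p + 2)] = (2*p^4 + 6*p^3 + 31*p^2 + 20*p - 10)/(4*p^4 + 12*p^3 + 17*p^2 + 12*p + 4)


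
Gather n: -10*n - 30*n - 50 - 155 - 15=-40*n - 220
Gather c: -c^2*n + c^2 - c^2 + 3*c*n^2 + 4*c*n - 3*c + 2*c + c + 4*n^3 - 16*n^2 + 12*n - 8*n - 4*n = -c^2*n + c*(3*n^2 + 4*n) + 4*n^3 - 16*n^2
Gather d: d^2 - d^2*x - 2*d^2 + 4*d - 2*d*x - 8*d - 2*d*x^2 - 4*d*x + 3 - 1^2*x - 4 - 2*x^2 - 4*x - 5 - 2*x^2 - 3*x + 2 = d^2*(-x - 1) + d*(-2*x^2 - 6*x - 4) - 4*x^2 - 8*x - 4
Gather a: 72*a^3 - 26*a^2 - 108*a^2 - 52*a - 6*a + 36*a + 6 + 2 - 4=72*a^3 - 134*a^2 - 22*a + 4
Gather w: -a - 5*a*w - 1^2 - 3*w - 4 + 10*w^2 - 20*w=-a + 10*w^2 + w*(-5*a - 23) - 5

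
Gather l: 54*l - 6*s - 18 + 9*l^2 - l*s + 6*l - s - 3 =9*l^2 + l*(60 - s) - 7*s - 21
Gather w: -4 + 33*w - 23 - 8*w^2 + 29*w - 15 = -8*w^2 + 62*w - 42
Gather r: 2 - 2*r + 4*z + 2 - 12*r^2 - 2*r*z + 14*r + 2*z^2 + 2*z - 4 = -12*r^2 + r*(12 - 2*z) + 2*z^2 + 6*z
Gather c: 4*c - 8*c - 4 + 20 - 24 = -4*c - 8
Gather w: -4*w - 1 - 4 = -4*w - 5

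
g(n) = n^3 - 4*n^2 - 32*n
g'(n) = 3*n^2 - 8*n - 32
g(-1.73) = 38.21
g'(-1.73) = -9.18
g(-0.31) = 9.51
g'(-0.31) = -29.23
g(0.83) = -28.74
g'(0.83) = -36.57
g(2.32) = -83.28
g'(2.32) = -34.41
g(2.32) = -83.28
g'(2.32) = -34.41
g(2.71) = -96.19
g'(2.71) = -31.65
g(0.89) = -30.94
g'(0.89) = -36.74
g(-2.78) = 36.56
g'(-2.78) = 13.43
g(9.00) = 117.00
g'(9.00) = 139.00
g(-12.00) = -1920.00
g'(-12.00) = 496.00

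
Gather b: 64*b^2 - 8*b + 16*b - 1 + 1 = 64*b^2 + 8*b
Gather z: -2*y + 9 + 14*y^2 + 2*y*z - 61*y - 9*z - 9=14*y^2 - 63*y + z*(2*y - 9)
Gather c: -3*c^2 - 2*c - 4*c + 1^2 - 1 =-3*c^2 - 6*c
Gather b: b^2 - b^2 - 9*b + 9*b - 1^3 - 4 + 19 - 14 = 0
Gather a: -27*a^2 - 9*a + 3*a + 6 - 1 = -27*a^2 - 6*a + 5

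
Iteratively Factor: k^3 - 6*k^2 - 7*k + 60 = (k + 3)*(k^2 - 9*k + 20) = (k - 5)*(k + 3)*(k - 4)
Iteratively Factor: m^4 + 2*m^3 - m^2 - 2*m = (m)*(m^3 + 2*m^2 - m - 2) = m*(m + 2)*(m^2 - 1) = m*(m + 1)*(m + 2)*(m - 1)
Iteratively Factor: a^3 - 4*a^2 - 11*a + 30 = (a - 5)*(a^2 + a - 6) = (a - 5)*(a - 2)*(a + 3)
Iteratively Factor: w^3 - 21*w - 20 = (w - 5)*(w^2 + 5*w + 4) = (w - 5)*(w + 4)*(w + 1)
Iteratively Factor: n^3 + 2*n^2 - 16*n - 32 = (n - 4)*(n^2 + 6*n + 8) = (n - 4)*(n + 2)*(n + 4)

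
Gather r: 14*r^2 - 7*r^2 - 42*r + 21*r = 7*r^2 - 21*r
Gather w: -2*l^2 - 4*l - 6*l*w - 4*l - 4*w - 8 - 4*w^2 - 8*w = -2*l^2 - 8*l - 4*w^2 + w*(-6*l - 12) - 8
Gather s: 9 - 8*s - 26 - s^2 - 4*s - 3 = -s^2 - 12*s - 20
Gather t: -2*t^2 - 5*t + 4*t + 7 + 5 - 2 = -2*t^2 - t + 10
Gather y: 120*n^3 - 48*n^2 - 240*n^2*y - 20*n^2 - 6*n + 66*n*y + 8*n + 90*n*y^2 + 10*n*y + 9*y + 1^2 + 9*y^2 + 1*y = 120*n^3 - 68*n^2 + 2*n + y^2*(90*n + 9) + y*(-240*n^2 + 76*n + 10) + 1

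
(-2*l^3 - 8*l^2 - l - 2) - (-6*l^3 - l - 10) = 4*l^3 - 8*l^2 + 8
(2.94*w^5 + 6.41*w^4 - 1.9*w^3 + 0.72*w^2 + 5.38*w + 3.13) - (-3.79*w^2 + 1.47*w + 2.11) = 2.94*w^5 + 6.41*w^4 - 1.9*w^3 + 4.51*w^2 + 3.91*w + 1.02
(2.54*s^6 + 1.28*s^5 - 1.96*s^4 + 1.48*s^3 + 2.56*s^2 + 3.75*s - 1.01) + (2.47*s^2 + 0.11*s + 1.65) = 2.54*s^6 + 1.28*s^5 - 1.96*s^4 + 1.48*s^3 + 5.03*s^2 + 3.86*s + 0.64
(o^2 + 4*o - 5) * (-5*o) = -5*o^3 - 20*o^2 + 25*o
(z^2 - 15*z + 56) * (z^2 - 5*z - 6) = z^4 - 20*z^3 + 125*z^2 - 190*z - 336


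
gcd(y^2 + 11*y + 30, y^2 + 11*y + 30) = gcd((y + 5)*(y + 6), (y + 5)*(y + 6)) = y^2 + 11*y + 30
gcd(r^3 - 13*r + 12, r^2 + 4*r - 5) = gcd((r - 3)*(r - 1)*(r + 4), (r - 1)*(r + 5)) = r - 1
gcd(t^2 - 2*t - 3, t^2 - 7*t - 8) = t + 1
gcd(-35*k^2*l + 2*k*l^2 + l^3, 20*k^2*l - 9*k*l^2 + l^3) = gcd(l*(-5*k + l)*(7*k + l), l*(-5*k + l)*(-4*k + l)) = 5*k*l - l^2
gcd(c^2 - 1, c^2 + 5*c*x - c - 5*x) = c - 1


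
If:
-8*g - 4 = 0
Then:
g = -1/2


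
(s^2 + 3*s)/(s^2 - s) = (s + 3)/(s - 1)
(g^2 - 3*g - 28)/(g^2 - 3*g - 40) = (-g^2 + 3*g + 28)/(-g^2 + 3*g + 40)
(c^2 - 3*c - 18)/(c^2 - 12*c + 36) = (c + 3)/(c - 6)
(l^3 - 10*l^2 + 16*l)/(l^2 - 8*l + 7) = l*(l^2 - 10*l + 16)/(l^2 - 8*l + 7)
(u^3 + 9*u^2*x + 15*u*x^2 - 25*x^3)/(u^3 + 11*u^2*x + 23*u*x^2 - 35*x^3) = (u + 5*x)/(u + 7*x)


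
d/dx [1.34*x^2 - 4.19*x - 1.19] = 2.68*x - 4.19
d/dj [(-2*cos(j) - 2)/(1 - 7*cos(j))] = 16*sin(j)/(7*cos(j) - 1)^2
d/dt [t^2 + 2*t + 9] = 2*t + 2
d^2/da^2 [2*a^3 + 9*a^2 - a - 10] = 12*a + 18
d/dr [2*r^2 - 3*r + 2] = 4*r - 3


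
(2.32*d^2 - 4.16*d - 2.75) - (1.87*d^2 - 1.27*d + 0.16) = 0.45*d^2 - 2.89*d - 2.91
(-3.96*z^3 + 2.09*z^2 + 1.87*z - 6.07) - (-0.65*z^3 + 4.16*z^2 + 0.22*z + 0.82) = -3.31*z^3 - 2.07*z^2 + 1.65*z - 6.89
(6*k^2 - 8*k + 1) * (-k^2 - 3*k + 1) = -6*k^4 - 10*k^3 + 29*k^2 - 11*k + 1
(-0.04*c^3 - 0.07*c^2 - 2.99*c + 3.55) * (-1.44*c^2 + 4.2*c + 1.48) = 0.0576*c^5 - 0.0672*c^4 + 3.9524*c^3 - 17.7736*c^2 + 10.4848*c + 5.254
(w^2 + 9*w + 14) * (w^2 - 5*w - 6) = w^4 + 4*w^3 - 37*w^2 - 124*w - 84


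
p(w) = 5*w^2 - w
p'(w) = 10*w - 1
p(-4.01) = 84.41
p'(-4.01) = -41.10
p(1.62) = 11.50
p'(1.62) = 15.20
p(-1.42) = 11.50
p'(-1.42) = -15.20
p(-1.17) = 8.01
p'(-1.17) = -12.70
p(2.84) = 37.49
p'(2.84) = 27.40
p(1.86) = 15.44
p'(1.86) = 17.60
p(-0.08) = 0.11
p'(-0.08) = -1.80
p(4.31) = 88.57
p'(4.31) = 42.10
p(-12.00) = 732.00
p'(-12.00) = -121.00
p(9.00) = 396.00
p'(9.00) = 89.00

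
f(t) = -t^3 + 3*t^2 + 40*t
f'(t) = -3*t^2 + 6*t + 40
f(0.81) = 33.84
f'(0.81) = 42.89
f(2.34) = 97.21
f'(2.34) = 37.61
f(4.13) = 145.93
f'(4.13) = 13.61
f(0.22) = 8.93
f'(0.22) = 41.17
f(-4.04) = -46.70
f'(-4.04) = -33.20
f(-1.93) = -58.84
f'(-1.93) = 17.25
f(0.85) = 35.55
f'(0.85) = 42.93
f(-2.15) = -62.19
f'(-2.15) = 13.23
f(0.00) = 0.00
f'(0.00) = 40.00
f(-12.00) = 1680.00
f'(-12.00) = -464.00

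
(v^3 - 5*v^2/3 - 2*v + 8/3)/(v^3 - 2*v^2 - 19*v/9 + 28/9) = 3*(v - 2)/(3*v - 7)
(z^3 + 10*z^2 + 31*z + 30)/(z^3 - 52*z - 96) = (z^2 + 8*z + 15)/(z^2 - 2*z - 48)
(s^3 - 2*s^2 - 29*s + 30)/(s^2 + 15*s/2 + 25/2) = 2*(s^2 - 7*s + 6)/(2*s + 5)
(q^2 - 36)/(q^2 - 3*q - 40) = (36 - q^2)/(-q^2 + 3*q + 40)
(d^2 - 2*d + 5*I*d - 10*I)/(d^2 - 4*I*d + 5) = (d^2 + d*(-2 + 5*I) - 10*I)/(d^2 - 4*I*d + 5)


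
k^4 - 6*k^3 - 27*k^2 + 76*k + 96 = (k - 8)*(k - 3)*(k + 1)*(k + 4)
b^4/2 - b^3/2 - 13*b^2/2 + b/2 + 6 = (b/2 + 1/2)*(b - 4)*(b - 1)*(b + 3)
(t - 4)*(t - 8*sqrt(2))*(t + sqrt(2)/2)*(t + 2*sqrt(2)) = t^4 - 11*sqrt(2)*t^3/2 - 4*t^3 - 38*t^2 + 22*sqrt(2)*t^2 - 16*sqrt(2)*t + 152*t + 64*sqrt(2)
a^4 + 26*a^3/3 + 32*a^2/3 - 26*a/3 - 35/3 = (a - 1)*(a + 1)*(a + 5/3)*(a + 7)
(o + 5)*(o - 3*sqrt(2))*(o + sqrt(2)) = o^3 - 2*sqrt(2)*o^2 + 5*o^2 - 10*sqrt(2)*o - 6*o - 30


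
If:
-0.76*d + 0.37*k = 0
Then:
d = 0.486842105263158*k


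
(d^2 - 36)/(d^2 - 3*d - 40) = (36 - d^2)/(-d^2 + 3*d + 40)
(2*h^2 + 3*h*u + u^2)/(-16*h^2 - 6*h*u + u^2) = (h + u)/(-8*h + u)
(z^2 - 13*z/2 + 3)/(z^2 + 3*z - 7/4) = 2*(z - 6)/(2*z + 7)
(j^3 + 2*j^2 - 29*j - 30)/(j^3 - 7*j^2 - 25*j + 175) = (j^2 + 7*j + 6)/(j^2 - 2*j - 35)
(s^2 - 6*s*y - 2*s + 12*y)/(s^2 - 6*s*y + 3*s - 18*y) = (s - 2)/(s + 3)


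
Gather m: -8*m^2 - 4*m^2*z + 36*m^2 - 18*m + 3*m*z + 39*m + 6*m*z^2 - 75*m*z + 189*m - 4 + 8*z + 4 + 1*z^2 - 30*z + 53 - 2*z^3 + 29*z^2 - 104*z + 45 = m^2*(28 - 4*z) + m*(6*z^2 - 72*z + 210) - 2*z^3 + 30*z^2 - 126*z + 98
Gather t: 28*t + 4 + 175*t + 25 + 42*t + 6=245*t + 35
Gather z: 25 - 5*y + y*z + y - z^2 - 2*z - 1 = -4*y - z^2 + z*(y - 2) + 24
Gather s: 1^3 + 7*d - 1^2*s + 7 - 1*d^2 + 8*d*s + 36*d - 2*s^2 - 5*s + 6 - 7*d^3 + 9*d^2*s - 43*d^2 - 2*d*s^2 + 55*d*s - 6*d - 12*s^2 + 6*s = -7*d^3 - 44*d^2 + 37*d + s^2*(-2*d - 14) + s*(9*d^2 + 63*d) + 14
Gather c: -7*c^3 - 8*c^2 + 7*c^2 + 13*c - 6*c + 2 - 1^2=-7*c^3 - c^2 + 7*c + 1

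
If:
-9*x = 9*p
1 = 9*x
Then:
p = -1/9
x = 1/9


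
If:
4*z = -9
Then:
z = -9/4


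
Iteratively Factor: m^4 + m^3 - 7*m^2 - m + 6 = (m - 1)*(m^3 + 2*m^2 - 5*m - 6) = (m - 1)*(m + 1)*(m^2 + m - 6) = (m - 2)*(m - 1)*(m + 1)*(m + 3)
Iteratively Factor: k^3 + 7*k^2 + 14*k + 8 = (k + 1)*(k^2 + 6*k + 8) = (k + 1)*(k + 2)*(k + 4)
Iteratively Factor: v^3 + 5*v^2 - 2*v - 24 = (v + 3)*(v^2 + 2*v - 8) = (v - 2)*(v + 3)*(v + 4)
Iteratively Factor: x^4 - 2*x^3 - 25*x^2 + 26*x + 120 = (x - 3)*(x^3 + x^2 - 22*x - 40) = (x - 3)*(x + 4)*(x^2 - 3*x - 10) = (x - 3)*(x + 2)*(x + 4)*(x - 5)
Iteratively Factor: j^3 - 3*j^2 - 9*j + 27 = (j + 3)*(j^2 - 6*j + 9) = (j - 3)*(j + 3)*(j - 3)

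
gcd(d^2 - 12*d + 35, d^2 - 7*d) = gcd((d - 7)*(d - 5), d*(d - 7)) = d - 7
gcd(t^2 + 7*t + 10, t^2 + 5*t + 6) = t + 2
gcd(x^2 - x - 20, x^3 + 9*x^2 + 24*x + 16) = x + 4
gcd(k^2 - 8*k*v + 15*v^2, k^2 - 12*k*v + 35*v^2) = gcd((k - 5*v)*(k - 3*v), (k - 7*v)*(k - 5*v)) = -k + 5*v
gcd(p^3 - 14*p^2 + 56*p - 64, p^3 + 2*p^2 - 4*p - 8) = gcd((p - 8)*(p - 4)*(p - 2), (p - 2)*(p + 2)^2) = p - 2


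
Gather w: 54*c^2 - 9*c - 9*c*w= 54*c^2 - 9*c*w - 9*c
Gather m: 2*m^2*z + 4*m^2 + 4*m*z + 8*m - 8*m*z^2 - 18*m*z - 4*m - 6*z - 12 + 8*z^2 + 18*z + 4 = m^2*(2*z + 4) + m*(-8*z^2 - 14*z + 4) + 8*z^2 + 12*z - 8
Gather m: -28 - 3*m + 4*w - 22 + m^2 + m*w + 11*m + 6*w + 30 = m^2 + m*(w + 8) + 10*w - 20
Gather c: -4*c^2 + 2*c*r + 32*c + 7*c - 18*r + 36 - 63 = -4*c^2 + c*(2*r + 39) - 18*r - 27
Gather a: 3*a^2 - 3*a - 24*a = 3*a^2 - 27*a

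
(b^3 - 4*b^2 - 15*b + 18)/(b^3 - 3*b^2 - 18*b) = (b - 1)/b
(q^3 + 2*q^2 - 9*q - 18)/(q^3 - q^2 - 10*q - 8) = (q^2 - 9)/(q^2 - 3*q - 4)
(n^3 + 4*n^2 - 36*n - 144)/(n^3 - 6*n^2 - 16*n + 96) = (n + 6)/(n - 4)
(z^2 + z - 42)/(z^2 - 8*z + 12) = (z + 7)/(z - 2)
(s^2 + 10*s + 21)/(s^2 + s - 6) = (s + 7)/(s - 2)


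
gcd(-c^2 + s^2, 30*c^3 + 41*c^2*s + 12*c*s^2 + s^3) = c + s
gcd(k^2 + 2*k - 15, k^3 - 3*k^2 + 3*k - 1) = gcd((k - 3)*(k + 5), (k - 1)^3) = 1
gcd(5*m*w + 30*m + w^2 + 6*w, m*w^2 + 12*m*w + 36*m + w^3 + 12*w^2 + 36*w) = w + 6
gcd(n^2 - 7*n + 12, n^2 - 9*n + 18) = n - 3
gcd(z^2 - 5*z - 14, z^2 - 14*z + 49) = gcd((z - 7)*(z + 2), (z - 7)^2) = z - 7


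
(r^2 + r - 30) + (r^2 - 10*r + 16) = 2*r^2 - 9*r - 14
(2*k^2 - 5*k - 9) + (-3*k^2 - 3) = -k^2 - 5*k - 12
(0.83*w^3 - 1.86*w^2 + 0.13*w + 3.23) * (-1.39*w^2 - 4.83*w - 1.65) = -1.1537*w^5 - 1.4235*w^4 + 7.4336*w^3 - 2.0486*w^2 - 15.8154*w - 5.3295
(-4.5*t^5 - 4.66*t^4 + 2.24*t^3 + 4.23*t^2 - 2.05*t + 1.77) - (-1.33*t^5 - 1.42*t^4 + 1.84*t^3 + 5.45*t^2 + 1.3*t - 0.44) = -3.17*t^5 - 3.24*t^4 + 0.4*t^3 - 1.22*t^2 - 3.35*t + 2.21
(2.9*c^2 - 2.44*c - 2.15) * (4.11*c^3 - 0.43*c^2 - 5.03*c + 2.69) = 11.919*c^5 - 11.2754*c^4 - 22.3743*c^3 + 20.9987*c^2 + 4.2509*c - 5.7835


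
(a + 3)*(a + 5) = a^2 + 8*a + 15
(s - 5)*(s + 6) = s^2 + s - 30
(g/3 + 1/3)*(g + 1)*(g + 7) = g^3/3 + 3*g^2 + 5*g + 7/3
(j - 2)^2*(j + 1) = j^3 - 3*j^2 + 4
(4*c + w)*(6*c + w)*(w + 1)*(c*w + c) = 24*c^3*w^2 + 48*c^3*w + 24*c^3 + 10*c^2*w^3 + 20*c^2*w^2 + 10*c^2*w + c*w^4 + 2*c*w^3 + c*w^2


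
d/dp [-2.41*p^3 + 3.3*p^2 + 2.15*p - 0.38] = -7.23*p^2 + 6.6*p + 2.15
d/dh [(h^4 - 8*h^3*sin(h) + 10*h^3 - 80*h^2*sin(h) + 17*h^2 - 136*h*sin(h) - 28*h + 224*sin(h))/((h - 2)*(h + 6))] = 2*(-4*h^5*cos(h) + h^5 - 4*h^4*sin(h) - 56*h^4*cos(h) + 11*h^4 - 32*h^3*sin(h) - 180*h^3*cos(h) + 16*h^3 + 52*h^2*sin(h) + 320*h^2*cos(h) - 132*h^2 + 736*h*sin(h) + 1264*h*cos(h) - 204*h + 368*sin(h) - 1344*cos(h) + 168)/(h^4 + 8*h^3 - 8*h^2 - 96*h + 144)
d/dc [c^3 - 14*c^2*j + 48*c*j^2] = 3*c^2 - 28*c*j + 48*j^2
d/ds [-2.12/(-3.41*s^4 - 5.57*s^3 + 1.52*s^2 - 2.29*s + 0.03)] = (-28.9168*s^3 - 35.4252*s^2 + 6.4448*s - 4.8548)/(3.41*s^4 + 5.57*s^3 - 1.52*s^2 + 2.29*s - 0.03)^2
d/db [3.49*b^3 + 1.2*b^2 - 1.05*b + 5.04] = 10.47*b^2 + 2.4*b - 1.05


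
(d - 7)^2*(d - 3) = d^3 - 17*d^2 + 91*d - 147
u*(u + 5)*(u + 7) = u^3 + 12*u^2 + 35*u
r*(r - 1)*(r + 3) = r^3 + 2*r^2 - 3*r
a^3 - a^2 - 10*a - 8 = (a - 4)*(a + 1)*(a + 2)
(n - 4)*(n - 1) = n^2 - 5*n + 4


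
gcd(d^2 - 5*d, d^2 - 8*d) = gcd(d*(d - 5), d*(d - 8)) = d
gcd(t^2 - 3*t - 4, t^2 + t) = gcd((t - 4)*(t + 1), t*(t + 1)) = t + 1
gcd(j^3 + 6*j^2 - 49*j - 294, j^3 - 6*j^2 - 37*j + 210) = j^2 - j - 42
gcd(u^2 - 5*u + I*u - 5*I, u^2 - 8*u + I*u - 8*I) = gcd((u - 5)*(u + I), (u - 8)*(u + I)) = u + I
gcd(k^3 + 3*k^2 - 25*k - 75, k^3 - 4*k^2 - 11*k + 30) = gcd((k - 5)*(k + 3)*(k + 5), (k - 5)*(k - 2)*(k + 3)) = k^2 - 2*k - 15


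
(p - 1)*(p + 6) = p^2 + 5*p - 6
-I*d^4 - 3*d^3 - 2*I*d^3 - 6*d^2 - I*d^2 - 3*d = d*(d + 1)*(d - 3*I)*(-I*d - I)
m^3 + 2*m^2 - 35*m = m*(m - 5)*(m + 7)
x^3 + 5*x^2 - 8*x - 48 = (x - 3)*(x + 4)^2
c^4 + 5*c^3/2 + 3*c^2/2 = c^2*(c + 1)*(c + 3/2)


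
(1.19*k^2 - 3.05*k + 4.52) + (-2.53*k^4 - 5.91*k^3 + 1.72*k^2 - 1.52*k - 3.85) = -2.53*k^4 - 5.91*k^3 + 2.91*k^2 - 4.57*k + 0.669999999999999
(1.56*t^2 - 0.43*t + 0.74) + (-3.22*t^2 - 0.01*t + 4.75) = -1.66*t^2 - 0.44*t + 5.49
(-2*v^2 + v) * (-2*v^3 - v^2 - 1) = 4*v^5 - v^3 + 2*v^2 - v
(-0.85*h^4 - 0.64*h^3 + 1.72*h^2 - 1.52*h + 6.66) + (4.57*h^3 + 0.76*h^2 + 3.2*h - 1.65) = -0.85*h^4 + 3.93*h^3 + 2.48*h^2 + 1.68*h + 5.01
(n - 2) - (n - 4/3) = -2/3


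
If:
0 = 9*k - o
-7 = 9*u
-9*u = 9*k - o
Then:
No Solution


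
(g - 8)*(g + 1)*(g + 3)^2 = g^4 - g^3 - 41*g^2 - 111*g - 72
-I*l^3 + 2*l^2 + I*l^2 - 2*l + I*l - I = (l + I)^2*(-I*l + I)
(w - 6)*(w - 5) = w^2 - 11*w + 30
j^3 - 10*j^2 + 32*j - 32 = (j - 4)^2*(j - 2)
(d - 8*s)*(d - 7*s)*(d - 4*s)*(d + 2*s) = d^4 - 17*d^3*s + 78*d^2*s^2 + 8*d*s^3 - 448*s^4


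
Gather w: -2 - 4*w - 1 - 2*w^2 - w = -2*w^2 - 5*w - 3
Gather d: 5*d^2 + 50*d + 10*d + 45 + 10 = 5*d^2 + 60*d + 55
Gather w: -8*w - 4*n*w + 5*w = w*(-4*n - 3)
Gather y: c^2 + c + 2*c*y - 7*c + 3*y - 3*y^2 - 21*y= c^2 - 6*c - 3*y^2 + y*(2*c - 18)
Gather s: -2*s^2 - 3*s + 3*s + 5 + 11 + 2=18 - 2*s^2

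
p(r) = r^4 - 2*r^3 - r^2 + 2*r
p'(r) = 4*r^3 - 6*r^2 - 2*r + 2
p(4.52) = 221.32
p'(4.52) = 239.76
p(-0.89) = -0.53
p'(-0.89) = -3.79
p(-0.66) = -0.99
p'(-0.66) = -0.44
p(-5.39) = 1117.37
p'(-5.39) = -787.90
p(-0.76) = -0.89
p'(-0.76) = -1.70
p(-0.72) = -0.94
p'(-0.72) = -1.16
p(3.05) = 26.59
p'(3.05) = 53.58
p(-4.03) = 370.37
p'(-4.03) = -349.19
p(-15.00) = 57120.00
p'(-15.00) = -14818.00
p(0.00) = 0.00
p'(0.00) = 2.00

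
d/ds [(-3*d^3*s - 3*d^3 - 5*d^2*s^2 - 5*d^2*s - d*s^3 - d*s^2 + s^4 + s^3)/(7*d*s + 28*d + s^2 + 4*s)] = ((7*d + 2*s + 4)*(3*d^3*s + 3*d^3 + 5*d^2*s^2 + 5*d^2*s + d*s^3 + d*s^2 - s^4 - s^3) + (7*d*s + 28*d + s^2 + 4*s)*(-3*d^3 - 10*d^2*s - 5*d^2 - 3*d*s^2 - 2*d*s + 4*s^3 + 3*s^2))/(7*d*s + 28*d + s^2 + 4*s)^2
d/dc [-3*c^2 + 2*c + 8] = 2 - 6*c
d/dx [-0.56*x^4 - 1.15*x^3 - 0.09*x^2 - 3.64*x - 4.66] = -2.24*x^3 - 3.45*x^2 - 0.18*x - 3.64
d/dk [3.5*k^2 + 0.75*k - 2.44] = 7.0*k + 0.75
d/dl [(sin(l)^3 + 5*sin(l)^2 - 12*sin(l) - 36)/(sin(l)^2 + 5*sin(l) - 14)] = (sin(l)^4 + 10*sin(l)^3 - 5*sin(l)^2 - 68*sin(l) + 348)*cos(l)/((sin(l) - 2)^2*(sin(l) + 7)^2)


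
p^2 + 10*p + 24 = (p + 4)*(p + 6)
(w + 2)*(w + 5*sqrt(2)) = w^2 + 2*w + 5*sqrt(2)*w + 10*sqrt(2)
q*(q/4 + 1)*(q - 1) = q^3/4 + 3*q^2/4 - q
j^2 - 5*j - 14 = (j - 7)*(j + 2)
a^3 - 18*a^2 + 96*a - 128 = (a - 8)^2*(a - 2)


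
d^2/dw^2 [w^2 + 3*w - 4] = 2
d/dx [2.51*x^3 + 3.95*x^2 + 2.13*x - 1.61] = 7.53*x^2 + 7.9*x + 2.13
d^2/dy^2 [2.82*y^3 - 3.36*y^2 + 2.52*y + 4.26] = 16.92*y - 6.72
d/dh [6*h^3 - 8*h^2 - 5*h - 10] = 18*h^2 - 16*h - 5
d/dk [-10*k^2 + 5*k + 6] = 5 - 20*k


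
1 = 1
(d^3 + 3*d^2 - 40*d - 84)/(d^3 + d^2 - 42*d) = (d + 2)/d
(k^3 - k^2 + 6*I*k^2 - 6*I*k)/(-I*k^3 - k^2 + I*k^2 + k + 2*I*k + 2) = k*(I*k^2 - k*(6 + I) + 6)/(k^3 - k^2*(1 + I) + k*(-2 + I) + 2*I)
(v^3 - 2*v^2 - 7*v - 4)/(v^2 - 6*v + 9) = (v^3 - 2*v^2 - 7*v - 4)/(v^2 - 6*v + 9)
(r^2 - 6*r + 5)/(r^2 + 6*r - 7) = (r - 5)/(r + 7)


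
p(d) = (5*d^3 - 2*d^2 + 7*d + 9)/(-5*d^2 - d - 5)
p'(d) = (10*d + 1)*(5*d^3 - 2*d^2 + 7*d + 9)/(-5*d^2 - d - 5)^2 + (15*d^2 - 4*d + 7)/(-5*d^2 - d - 5) = (-25*d^4 - 10*d^3 - 38*d^2 + 110*d - 26)/(25*d^4 + 10*d^3 + 51*d^2 + 10*d + 25)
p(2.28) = -2.22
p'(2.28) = -0.69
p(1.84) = -1.95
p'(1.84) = -0.53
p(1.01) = -1.73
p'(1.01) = 0.08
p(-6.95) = 7.58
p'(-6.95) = -1.00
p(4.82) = -4.41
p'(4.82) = -0.94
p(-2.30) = 2.69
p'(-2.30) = -1.25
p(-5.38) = 5.99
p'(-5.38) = -1.01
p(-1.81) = 2.04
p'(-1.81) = -1.46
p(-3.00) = 3.51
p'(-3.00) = -1.11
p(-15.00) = 15.62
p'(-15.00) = -1.00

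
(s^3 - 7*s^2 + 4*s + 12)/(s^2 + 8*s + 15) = (s^3 - 7*s^2 + 4*s + 12)/(s^2 + 8*s + 15)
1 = 1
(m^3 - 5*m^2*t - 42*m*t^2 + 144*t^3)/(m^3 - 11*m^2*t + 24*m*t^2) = (m + 6*t)/m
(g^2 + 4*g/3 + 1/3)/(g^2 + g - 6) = (g^2 + 4*g/3 + 1/3)/(g^2 + g - 6)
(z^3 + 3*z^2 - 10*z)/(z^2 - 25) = z*(z - 2)/(z - 5)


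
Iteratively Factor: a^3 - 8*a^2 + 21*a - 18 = (a - 2)*(a^2 - 6*a + 9) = (a - 3)*(a - 2)*(a - 3)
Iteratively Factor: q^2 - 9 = (q + 3)*(q - 3)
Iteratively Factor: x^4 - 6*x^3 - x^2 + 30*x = (x)*(x^3 - 6*x^2 - x + 30) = x*(x - 3)*(x^2 - 3*x - 10) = x*(x - 3)*(x + 2)*(x - 5)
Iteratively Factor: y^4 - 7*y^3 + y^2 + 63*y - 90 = (y - 2)*(y^3 - 5*y^2 - 9*y + 45) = (y - 3)*(y - 2)*(y^2 - 2*y - 15) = (y - 5)*(y - 3)*(y - 2)*(y + 3)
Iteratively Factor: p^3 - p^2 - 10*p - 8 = (p - 4)*(p^2 + 3*p + 2) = (p - 4)*(p + 2)*(p + 1)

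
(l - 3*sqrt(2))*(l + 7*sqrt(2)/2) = l^2 + sqrt(2)*l/2 - 21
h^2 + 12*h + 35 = (h + 5)*(h + 7)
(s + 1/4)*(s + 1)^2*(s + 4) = s^4 + 25*s^3/4 + 21*s^2/2 + 25*s/4 + 1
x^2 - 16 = (x - 4)*(x + 4)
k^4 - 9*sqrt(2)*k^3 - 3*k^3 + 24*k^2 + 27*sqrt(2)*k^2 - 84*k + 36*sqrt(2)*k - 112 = (k - 4)*(k + 1)*(k - 7*sqrt(2))*(k - 2*sqrt(2))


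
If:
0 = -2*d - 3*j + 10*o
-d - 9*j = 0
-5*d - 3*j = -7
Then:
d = 3/2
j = -1/6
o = 1/4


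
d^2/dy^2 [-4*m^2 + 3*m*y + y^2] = 2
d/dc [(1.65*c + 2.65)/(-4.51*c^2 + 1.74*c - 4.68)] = (7.4415*c^2 + 23.903*c - 12.333)/(20.3401*c^4 - 15.6948*c^3 + 45.2412*c^2 - 16.2864*c + 21.9024)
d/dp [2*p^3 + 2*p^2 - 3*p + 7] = 6*p^2 + 4*p - 3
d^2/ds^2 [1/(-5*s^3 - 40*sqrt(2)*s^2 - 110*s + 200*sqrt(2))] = 2*((3*s + 8*sqrt(2))*(s^3 + 8*sqrt(2)*s^2 + 22*s - 40*sqrt(2)) - (3*s^2 + 16*sqrt(2)*s + 22)^2)/(5*(s^3 + 8*sqrt(2)*s^2 + 22*s - 40*sqrt(2))^3)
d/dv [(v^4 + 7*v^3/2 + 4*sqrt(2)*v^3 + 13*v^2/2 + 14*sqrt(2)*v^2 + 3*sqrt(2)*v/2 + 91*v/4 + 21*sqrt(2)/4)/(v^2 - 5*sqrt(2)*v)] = (8*v^5 - 44*sqrt(2)*v^4 + 14*v^4 - 320*v^3 - 140*sqrt(2)*v^3 - 651*v^2 - 136*sqrt(2)*v^2 - 42*sqrt(2)*v + 210)/(4*v^2*(v^2 - 10*sqrt(2)*v + 50))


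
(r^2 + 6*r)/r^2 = (r + 6)/r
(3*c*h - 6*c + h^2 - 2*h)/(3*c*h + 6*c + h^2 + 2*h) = (h - 2)/(h + 2)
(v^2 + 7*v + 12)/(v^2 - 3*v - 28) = (v + 3)/(v - 7)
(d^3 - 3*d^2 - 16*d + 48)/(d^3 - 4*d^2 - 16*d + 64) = (d - 3)/(d - 4)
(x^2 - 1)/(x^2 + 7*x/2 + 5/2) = 2*(x - 1)/(2*x + 5)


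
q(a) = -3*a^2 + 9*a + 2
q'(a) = 9 - 6*a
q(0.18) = 3.52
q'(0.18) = 7.92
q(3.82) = -7.40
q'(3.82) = -13.92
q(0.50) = 5.75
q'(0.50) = 6.00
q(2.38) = 6.43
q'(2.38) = -5.28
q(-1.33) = -15.28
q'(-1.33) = 16.98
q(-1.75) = -22.94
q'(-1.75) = 19.50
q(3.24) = -0.33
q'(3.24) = -10.44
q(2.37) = 6.48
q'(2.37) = -5.22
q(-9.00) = -322.00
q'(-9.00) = 63.00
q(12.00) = -322.00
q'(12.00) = -63.00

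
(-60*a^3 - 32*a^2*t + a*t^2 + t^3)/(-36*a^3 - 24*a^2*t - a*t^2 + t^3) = (5*a + t)/(3*a + t)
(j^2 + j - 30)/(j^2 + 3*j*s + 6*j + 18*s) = (j - 5)/(j + 3*s)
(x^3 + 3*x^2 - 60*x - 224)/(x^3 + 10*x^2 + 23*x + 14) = (x^2 - 4*x - 32)/(x^2 + 3*x + 2)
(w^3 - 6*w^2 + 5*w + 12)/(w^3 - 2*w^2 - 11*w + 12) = (w^2 - 2*w - 3)/(w^2 + 2*w - 3)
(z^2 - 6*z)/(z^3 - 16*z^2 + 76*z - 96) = z/(z^2 - 10*z + 16)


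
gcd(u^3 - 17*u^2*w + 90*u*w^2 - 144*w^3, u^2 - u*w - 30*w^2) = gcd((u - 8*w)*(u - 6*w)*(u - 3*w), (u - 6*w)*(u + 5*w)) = u - 6*w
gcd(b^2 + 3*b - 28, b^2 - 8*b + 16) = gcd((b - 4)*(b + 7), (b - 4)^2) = b - 4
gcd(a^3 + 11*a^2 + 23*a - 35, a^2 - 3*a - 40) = a + 5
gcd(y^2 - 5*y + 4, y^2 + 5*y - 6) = y - 1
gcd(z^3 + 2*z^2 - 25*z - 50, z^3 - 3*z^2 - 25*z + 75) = z^2 - 25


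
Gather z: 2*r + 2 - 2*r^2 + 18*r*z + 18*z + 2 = -2*r^2 + 2*r + z*(18*r + 18) + 4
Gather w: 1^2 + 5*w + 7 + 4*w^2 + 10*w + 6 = 4*w^2 + 15*w + 14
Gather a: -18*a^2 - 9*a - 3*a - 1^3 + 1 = -18*a^2 - 12*a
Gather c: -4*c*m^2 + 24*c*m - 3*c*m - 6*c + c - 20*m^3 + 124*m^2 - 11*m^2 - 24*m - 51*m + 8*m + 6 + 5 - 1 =c*(-4*m^2 + 21*m - 5) - 20*m^3 + 113*m^2 - 67*m + 10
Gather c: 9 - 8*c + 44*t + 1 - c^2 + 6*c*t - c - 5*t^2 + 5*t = -c^2 + c*(6*t - 9) - 5*t^2 + 49*t + 10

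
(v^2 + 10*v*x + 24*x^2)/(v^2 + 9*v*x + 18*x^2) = (v + 4*x)/(v + 3*x)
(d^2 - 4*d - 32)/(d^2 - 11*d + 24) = (d + 4)/(d - 3)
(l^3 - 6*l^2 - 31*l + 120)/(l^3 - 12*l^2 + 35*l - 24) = (l + 5)/(l - 1)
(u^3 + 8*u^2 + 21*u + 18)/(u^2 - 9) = (u^2 + 5*u + 6)/(u - 3)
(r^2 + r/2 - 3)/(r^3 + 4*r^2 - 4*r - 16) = (r - 3/2)/(r^2 + 2*r - 8)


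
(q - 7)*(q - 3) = q^2 - 10*q + 21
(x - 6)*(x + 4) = x^2 - 2*x - 24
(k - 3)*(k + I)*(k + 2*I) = k^3 - 3*k^2 + 3*I*k^2 - 2*k - 9*I*k + 6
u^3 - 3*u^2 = u^2*(u - 3)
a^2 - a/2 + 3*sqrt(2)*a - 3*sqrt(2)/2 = (a - 1/2)*(a + 3*sqrt(2))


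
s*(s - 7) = s^2 - 7*s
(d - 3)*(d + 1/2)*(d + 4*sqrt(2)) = d^3 - 5*d^2/2 + 4*sqrt(2)*d^2 - 10*sqrt(2)*d - 3*d/2 - 6*sqrt(2)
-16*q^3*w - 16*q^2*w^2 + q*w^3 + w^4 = w*(-4*q + w)*(q + w)*(4*q + w)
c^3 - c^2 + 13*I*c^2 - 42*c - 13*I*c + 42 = (c - 1)*(c + 6*I)*(c + 7*I)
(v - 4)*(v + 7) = v^2 + 3*v - 28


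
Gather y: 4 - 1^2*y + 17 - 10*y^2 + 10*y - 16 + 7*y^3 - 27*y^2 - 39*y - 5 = 7*y^3 - 37*y^2 - 30*y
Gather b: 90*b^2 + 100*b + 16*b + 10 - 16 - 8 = 90*b^2 + 116*b - 14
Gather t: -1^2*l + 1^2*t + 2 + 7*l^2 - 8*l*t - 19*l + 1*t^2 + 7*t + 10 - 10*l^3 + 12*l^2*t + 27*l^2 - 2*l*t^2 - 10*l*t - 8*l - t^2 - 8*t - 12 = -10*l^3 + 34*l^2 - 2*l*t^2 - 28*l + t*(12*l^2 - 18*l)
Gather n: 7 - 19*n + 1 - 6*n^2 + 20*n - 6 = -6*n^2 + n + 2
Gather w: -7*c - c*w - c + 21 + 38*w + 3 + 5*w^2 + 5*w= -8*c + 5*w^2 + w*(43 - c) + 24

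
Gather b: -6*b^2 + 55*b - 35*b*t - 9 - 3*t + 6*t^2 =-6*b^2 + b*(55 - 35*t) + 6*t^2 - 3*t - 9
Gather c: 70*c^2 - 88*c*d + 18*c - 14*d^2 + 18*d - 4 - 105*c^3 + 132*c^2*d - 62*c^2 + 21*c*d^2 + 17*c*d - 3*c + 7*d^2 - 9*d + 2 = -105*c^3 + c^2*(132*d + 8) + c*(21*d^2 - 71*d + 15) - 7*d^2 + 9*d - 2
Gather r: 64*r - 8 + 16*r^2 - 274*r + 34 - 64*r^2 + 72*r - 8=-48*r^2 - 138*r + 18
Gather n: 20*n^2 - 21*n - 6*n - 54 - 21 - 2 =20*n^2 - 27*n - 77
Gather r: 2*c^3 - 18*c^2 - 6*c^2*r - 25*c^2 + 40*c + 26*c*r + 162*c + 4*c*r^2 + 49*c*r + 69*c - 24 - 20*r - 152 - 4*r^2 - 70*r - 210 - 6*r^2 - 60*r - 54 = 2*c^3 - 43*c^2 + 271*c + r^2*(4*c - 10) + r*(-6*c^2 + 75*c - 150) - 440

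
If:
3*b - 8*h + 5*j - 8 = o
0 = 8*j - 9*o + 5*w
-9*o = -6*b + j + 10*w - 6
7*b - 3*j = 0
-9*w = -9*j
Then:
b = 3/25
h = -299/360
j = 7/25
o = 91/225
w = 7/25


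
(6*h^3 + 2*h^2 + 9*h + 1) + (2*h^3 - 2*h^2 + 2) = 8*h^3 + 9*h + 3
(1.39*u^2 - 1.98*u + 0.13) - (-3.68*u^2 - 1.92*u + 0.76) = 5.07*u^2 - 0.0600000000000001*u - 0.63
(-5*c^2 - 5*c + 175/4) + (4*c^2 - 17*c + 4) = -c^2 - 22*c + 191/4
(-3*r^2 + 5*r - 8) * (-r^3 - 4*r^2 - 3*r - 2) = 3*r^5 + 7*r^4 - 3*r^3 + 23*r^2 + 14*r + 16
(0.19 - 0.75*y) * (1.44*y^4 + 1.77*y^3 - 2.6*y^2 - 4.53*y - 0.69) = -1.08*y^5 - 1.0539*y^4 + 2.2863*y^3 + 2.9035*y^2 - 0.3432*y - 0.1311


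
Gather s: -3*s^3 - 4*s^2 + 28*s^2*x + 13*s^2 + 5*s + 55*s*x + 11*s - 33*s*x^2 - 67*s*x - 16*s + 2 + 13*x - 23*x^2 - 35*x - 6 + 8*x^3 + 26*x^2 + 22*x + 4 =-3*s^3 + s^2*(28*x + 9) + s*(-33*x^2 - 12*x) + 8*x^3 + 3*x^2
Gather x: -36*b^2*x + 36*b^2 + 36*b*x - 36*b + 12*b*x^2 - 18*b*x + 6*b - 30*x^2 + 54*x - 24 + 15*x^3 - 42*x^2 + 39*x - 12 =36*b^2 - 30*b + 15*x^3 + x^2*(12*b - 72) + x*(-36*b^2 + 18*b + 93) - 36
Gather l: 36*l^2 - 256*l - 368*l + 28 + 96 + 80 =36*l^2 - 624*l + 204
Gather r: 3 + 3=6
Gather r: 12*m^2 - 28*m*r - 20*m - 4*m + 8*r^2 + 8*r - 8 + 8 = 12*m^2 - 24*m + 8*r^2 + r*(8 - 28*m)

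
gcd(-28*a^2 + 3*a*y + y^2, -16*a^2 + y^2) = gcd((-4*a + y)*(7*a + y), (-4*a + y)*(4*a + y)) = -4*a + y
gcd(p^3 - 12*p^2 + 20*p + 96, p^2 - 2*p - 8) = p + 2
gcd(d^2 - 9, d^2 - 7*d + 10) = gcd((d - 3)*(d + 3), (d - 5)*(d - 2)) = 1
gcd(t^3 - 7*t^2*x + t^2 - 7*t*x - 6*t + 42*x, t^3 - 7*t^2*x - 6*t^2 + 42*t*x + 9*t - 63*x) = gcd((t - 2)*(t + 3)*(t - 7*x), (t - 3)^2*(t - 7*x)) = -t + 7*x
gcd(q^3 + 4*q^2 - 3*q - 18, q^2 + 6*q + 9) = q^2 + 6*q + 9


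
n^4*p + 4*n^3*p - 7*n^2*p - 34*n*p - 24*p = (n - 3)*(n + 2)*(n + 4)*(n*p + p)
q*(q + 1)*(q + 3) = q^3 + 4*q^2 + 3*q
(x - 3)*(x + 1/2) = x^2 - 5*x/2 - 3/2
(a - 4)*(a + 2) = a^2 - 2*a - 8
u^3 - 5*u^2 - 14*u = u*(u - 7)*(u + 2)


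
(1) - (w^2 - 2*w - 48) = -w^2 + 2*w + 49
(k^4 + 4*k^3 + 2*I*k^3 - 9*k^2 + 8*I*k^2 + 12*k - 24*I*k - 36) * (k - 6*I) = k^5 + 4*k^4 - 4*I*k^4 + 3*k^3 - 16*I*k^3 + 60*k^2 + 30*I*k^2 - 180*k - 72*I*k + 216*I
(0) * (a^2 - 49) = 0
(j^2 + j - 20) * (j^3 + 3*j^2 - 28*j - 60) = j^5 + 4*j^4 - 45*j^3 - 148*j^2 + 500*j + 1200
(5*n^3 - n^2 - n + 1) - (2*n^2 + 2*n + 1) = 5*n^3 - 3*n^2 - 3*n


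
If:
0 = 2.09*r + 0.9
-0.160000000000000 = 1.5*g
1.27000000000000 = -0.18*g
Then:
No Solution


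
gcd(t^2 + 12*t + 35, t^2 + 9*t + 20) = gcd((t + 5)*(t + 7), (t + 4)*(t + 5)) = t + 5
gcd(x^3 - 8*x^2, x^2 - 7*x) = x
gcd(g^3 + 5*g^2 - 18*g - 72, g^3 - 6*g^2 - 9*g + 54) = g + 3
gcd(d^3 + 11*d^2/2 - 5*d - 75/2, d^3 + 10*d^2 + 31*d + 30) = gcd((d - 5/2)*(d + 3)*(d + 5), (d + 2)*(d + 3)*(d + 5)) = d^2 + 8*d + 15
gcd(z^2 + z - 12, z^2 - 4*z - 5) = 1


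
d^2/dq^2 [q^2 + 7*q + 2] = 2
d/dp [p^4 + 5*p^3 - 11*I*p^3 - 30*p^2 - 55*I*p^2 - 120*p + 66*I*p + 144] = 4*p^3 + p^2*(15 - 33*I) + p*(-60 - 110*I) - 120 + 66*I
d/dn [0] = 0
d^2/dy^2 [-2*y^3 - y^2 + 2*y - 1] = -12*y - 2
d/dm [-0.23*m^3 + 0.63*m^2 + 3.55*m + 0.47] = -0.69*m^2 + 1.26*m + 3.55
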